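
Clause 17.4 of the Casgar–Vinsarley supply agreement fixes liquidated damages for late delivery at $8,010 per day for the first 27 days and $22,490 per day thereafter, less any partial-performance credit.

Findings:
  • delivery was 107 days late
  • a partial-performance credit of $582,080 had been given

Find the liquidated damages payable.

First 27 days: 27 × $8,010 = $216,270
Remaining days: (107 − 27) × $22,490 = $1,799,200
Accrued per-day damages: $216,270 + $1,799,200 = $2,015,470
Less partial-performance credit: $2,015,470 − $582,080 = $1,433,390

$1,433,390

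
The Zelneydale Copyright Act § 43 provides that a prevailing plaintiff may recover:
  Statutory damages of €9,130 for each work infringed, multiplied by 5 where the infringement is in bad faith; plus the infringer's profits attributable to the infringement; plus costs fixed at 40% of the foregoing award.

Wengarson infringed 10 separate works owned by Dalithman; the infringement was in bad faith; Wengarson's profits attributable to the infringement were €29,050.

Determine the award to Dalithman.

Statutory damages: 10 × €9,130 = €91,300
Multiplied by 5: 5 × €91,300 = €456,500
Combined award: €456,500 + €29,050 = €485,550
Costs: 40% of €485,550 = €194,220
Award plus costs: €485,550 + €194,220 = €679,770

€679,770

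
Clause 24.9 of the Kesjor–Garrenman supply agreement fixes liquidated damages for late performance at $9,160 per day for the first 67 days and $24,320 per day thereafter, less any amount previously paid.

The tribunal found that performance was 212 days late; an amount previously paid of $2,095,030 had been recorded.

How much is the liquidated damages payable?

First 67 days: 67 × $9,160 = $613,720
Remaining days: (212 − 67) × $24,320 = $3,526,400
Accrued per-day damages: $613,720 + $3,526,400 = $4,140,120
Less amount previously paid: $4,140,120 − $2,095,030 = $2,045,090

$2,045,090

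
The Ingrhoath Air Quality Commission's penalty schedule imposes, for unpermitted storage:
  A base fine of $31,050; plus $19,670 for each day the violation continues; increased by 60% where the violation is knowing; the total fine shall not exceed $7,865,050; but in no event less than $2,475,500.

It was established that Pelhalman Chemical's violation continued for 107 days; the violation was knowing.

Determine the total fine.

Civil penalty: $3,417,184

Per-day component: 107 × $19,670 = $2,104,690
Base plus per-day: $31,050 + $2,104,690 = $2,135,740
Enhancement: 60% of $2,135,740 = $1,281,444
Enhanced fine: $2,135,740 + $1,281,444 = $3,417,184
Cap at $7,865,050: $3,417,184 is within the cap, no reduction.
Minimum $2,475,500: $3,417,184 meets the minimum, no increase.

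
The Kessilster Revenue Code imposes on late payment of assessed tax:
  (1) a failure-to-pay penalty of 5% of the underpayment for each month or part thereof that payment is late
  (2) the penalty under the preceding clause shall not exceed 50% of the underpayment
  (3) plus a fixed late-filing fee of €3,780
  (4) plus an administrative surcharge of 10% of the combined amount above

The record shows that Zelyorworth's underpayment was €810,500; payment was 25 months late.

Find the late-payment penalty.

Accrued rate: 5% × 25 = 125%, capped at 50% → 50%
Failure-to-pay penalty: 50% of €810,500 = €405,250
Penalty before surcharge: €405,250 + €3,780 = €409,030
Administrative surcharge: 10% of €409,030 = €40,903
Total penalty: €409,030 + €40,903 = €449,933

€449,933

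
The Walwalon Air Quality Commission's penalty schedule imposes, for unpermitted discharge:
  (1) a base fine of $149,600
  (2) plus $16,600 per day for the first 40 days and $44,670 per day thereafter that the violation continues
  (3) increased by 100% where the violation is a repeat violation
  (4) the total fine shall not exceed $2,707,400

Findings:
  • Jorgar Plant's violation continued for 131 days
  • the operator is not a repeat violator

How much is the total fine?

Civil penalty: $2,707,400

First 40 days: 40 × $16,600 = $664,000
Remaining days: (131 − 40) × $44,670 = $4,064,970
Per-day component: $664,000 + $4,064,970 = $4,728,970
Base plus per-day: $149,600 + $4,728,970 = $4,878,570
The operator is not a repeat violator: no 100% increase.
Cap at $2,707,400: $4,878,570 exceeds the cap → $2,707,400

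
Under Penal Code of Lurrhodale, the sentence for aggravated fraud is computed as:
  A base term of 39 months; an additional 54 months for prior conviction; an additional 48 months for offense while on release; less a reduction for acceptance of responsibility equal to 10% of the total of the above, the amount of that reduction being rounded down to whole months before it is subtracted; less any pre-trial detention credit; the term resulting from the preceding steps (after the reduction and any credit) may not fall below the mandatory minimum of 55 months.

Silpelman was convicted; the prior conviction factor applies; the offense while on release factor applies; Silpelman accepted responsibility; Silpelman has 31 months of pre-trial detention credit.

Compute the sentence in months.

Prior conviction enhancement: +54 months
Offense while on release enhancement: +48 months
Adjusted term: 39 months + 54 months + 48 months = 141 months
Acceptance of responsibility reduction: 10% of 141 months = 14 months (rounded down)
After reduction: 141 − 14 = 127 months
Less pre-trial detention credit: 127 months − 31 months = 96 months
Minimum 55 months: 96 months meets the minimum, no increase.

96 months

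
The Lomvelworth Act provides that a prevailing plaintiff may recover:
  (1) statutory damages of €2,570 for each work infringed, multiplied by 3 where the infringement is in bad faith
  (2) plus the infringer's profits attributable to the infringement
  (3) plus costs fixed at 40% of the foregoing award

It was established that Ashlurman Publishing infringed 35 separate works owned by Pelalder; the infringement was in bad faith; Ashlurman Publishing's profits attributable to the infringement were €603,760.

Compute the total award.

€1,223,054

Statutory damages: 35 × €2,570 = €89,950
Trebled: 3 × €89,950 = €269,850
Combined award: €269,850 + €603,760 = €873,610
Costs: 40% of €873,610 = €349,444
Award plus costs: €873,610 + €349,444 = €1,223,054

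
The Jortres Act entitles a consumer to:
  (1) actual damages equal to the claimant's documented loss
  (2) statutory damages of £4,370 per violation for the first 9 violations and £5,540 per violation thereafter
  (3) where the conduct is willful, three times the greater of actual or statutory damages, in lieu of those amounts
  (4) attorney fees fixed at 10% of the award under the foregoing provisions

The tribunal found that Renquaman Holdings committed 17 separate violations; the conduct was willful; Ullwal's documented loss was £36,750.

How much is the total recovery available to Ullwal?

£276,045

First 9 violations: 9 × £4,370 = £39,330
Remaining violations: (17 − 9) × £5,540 = £44,320
Statutory damages: £39,330 + £44,320 = £83,650
Greater of actual damages (£36,750) or statutory damages (£83,650): £83,650
Trebled: 3 × £83,650 = £250,950
Attorney fees: 10% of £250,950 = £25,095
Total recovery: £250,950 + £25,095 = £276,045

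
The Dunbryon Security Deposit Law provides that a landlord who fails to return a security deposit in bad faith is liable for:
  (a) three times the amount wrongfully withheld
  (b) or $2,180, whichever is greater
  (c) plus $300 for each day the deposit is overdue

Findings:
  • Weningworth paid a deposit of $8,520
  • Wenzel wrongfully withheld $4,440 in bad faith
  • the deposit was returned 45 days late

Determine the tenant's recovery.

Trebled: 3 × $4,440 = $13,320
Minimum $2,180: $13,320 meets the minimum, no increase.
Late-return penalty: 45 × $300 = $13,500
Damages plus late penalty: $13,320 + $13,500 = $26,820

$26,820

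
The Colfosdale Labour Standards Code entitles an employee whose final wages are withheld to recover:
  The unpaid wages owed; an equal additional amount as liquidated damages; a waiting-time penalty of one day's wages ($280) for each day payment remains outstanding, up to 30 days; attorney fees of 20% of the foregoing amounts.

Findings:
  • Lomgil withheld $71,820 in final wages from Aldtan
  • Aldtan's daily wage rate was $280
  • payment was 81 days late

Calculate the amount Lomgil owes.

Liquidated damages (equal amount): $71,820
Penalty days: min(81, 30) = 30
Waiting-time penalty: 30 × $280 = $8,400
Subtotal: $71,820 + $71,820 + $8,400 = $152,040
Attorney fees: 20% of $152,040 = $30,408
Total award: $152,040 + $30,408 = $182,448

$182,448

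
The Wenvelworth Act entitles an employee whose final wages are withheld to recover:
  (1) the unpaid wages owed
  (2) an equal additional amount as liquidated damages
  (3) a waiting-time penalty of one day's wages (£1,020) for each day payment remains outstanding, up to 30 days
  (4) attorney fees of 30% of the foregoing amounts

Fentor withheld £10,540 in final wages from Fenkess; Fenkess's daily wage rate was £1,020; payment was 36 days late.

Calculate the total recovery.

Liquidated damages (equal amount): £10,540
Penalty days: min(36, 30) = 30
Waiting-time penalty: 30 × £1,020 = £30,600
Subtotal: £10,540 + £10,540 + £30,600 = £51,680
Attorney fees: 30% of £51,680 = £15,504
Total award: £51,680 + £15,504 = £67,184

£67,184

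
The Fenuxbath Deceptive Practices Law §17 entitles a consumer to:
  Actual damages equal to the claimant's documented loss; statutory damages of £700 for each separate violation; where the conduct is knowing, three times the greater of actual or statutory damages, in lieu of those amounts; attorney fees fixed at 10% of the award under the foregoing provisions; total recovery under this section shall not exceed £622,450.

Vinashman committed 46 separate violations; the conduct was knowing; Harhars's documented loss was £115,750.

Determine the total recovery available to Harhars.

Statutory damages: 46 × £700 = £32,200
Greater of actual damages (£115,750) or statutory damages (£32,200): £115,750
Trebled: 3 × £115,750 = £347,250
Attorney fees: 10% of £347,250 = £34,725
Total before cap: £347,250 + £34,725 = £381,975
Cap at £622,450: £381,975 is within the cap, no reduction.

£381,975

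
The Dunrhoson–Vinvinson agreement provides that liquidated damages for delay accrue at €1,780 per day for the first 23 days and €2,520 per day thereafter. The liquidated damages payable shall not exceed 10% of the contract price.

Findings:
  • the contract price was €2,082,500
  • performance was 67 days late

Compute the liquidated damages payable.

Liquidated damages: €151,820

First 23 days: 23 × €1,780 = €40,940
Remaining days: (67 − 23) × €2,520 = €110,880
Accrued per-day damages: €40,940 + €110,880 = €151,820
Cap: 10% of €2,082,500 = €208,250
Cap at €208,250: €151,820 is within the cap, no reduction.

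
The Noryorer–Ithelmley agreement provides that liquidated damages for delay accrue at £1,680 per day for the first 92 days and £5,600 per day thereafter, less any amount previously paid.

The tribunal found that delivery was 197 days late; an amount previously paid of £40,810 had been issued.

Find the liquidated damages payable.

First 92 days: 92 × £1,680 = £154,560
Remaining days: (197 − 92) × £5,600 = £588,000
Accrued per-day damages: £154,560 + £588,000 = £742,560
Less amount previously paid: £742,560 − £40,810 = £701,750

£701,750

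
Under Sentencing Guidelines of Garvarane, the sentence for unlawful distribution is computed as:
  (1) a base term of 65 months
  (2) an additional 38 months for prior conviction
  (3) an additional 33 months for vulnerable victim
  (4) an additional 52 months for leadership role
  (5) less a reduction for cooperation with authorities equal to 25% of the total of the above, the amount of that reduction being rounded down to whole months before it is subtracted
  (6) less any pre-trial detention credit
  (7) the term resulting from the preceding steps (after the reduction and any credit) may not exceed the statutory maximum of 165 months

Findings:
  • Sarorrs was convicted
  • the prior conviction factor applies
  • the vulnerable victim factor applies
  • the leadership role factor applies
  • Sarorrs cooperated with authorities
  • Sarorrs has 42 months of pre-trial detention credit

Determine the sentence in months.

99 months

Prior conviction enhancement: +38 months
Vulnerable victim enhancement: +33 months
Leadership role enhancement: +52 months
Adjusted term: 65 months + 38 months + 33 months + 52 months = 188 months
Cooperation with authorities reduction: 25% of 188 months = 47 months (rounded down)
After reduction: 188 − 47 = 141 months
Less pre-trial detention credit: 141 months − 42 months = 99 months
Cap at 165 months: 99 months is within the cap, no reduction.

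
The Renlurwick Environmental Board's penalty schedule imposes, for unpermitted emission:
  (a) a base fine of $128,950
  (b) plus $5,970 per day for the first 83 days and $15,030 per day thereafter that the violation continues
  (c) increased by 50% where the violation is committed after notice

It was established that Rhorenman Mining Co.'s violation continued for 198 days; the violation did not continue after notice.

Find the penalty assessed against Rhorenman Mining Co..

First 83 days: 83 × $5,970 = $495,510
Remaining days: (198 − 83) × $15,030 = $1,728,450
Per-day component: $495,510 + $1,728,450 = $2,223,960
Base plus per-day: $128,950 + $2,223,960 = $2,352,910
The violation did not continue after notice: no 50% increase.

Civil penalty: $2,352,910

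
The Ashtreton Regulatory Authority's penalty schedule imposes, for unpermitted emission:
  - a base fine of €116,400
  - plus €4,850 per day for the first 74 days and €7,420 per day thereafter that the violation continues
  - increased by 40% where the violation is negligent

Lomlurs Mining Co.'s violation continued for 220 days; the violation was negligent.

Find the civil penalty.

First 74 days: 74 × €4,850 = €358,900
Remaining days: (220 − 74) × €7,420 = €1,083,320
Per-day component: €358,900 + €1,083,320 = €1,442,220
Base plus per-day: €116,400 + €1,442,220 = €1,558,620
Enhancement: 40% of €1,558,620 = €623,448
Enhanced fine: €1,558,620 + €623,448 = €2,182,068

€2,182,068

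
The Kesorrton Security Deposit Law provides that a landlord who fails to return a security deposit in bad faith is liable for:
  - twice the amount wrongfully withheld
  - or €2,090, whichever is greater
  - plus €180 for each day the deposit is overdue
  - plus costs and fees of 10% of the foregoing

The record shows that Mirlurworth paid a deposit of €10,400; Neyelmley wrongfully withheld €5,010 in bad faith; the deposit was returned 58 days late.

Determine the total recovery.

€22,506

Doubled: 2 × €5,010 = €10,020
Minimum €2,090: €10,020 meets the minimum, no increase.
Late-return penalty: 58 × €180 = €10,440
Damages plus late penalty: €10,020 + €10,440 = €20,460
Costs and fees: 10% of €20,460 = €2,046
Total recovery: €20,460 + €2,046 = €22,506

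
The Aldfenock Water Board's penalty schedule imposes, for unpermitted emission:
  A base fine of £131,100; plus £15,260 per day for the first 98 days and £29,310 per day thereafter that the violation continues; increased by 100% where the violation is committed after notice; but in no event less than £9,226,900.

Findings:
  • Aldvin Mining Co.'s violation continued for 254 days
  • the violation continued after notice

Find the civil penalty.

£12,397,880

First 98 days: 98 × £15,260 = £1,495,480
Remaining days: (254 − 98) × £29,310 = £4,572,360
Per-day component: £1,495,480 + £4,572,360 = £6,067,840
Base plus per-day: £131,100 + £6,067,840 = £6,198,940
Enhancement: 100% of £6,198,940 = £6,198,940
Enhanced fine: £6,198,940 + £6,198,940 = £12,397,880
Minimum £9,226,900: £12,397,880 meets the minimum, no increase.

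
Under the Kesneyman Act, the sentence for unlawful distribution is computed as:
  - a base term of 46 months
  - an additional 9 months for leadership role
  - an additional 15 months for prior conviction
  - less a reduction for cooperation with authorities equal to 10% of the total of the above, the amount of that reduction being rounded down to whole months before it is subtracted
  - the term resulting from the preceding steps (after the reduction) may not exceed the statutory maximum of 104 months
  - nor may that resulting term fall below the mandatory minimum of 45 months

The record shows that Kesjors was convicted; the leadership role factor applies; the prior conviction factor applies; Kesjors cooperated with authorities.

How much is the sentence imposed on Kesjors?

63 months

Leadership role enhancement: +9 months
Prior conviction enhancement: +15 months
Adjusted term: 46 months + 9 months + 15 months = 70 months
Cooperation with authorities reduction: 10% of 70 months = 7 months (rounded down)
After reduction: 70 − 7 = 63 months
Cap at 104 months: 63 months is within the cap, no reduction.
Minimum 45 months: 63 months meets the minimum, no increase.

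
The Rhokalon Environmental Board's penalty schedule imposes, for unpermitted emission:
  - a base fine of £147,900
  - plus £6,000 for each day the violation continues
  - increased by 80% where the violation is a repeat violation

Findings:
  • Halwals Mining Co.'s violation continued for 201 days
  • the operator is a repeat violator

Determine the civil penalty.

£2,437,020

Per-day component: 201 × £6,000 = £1,206,000
Base plus per-day: £147,900 + £1,206,000 = £1,353,900
Enhancement: 80% of £1,353,900 = £1,083,120
Enhanced fine: £1,353,900 + £1,083,120 = £2,437,020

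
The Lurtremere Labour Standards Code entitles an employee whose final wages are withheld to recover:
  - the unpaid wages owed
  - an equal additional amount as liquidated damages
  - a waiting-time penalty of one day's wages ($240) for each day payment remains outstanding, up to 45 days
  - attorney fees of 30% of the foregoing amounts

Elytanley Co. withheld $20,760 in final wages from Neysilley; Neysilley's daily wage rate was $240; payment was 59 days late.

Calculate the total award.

Liquidated damages (equal amount): $20,760
Penalty days: min(59, 45) = 45
Waiting-time penalty: 45 × $240 = $10,800
Subtotal: $20,760 + $20,760 + $10,800 = $52,320
Attorney fees: 30% of $52,320 = $15,696
Total award: $52,320 + $15,696 = $68,016

$68,016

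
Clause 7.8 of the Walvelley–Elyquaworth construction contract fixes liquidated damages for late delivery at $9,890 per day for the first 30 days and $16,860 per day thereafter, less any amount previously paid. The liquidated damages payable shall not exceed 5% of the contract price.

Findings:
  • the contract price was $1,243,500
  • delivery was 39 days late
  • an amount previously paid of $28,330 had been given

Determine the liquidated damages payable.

$62,175

First 30 days: 30 × $9,890 = $296,700
Remaining days: (39 − 30) × $16,860 = $151,740
Accrued per-day damages: $296,700 + $151,740 = $448,440
Less amount previously paid: $448,440 − $28,330 = $420,110
Cap: 5% of $1,243,500 = $62,175
Cap at $62,175: $420,110 exceeds the cap → $62,175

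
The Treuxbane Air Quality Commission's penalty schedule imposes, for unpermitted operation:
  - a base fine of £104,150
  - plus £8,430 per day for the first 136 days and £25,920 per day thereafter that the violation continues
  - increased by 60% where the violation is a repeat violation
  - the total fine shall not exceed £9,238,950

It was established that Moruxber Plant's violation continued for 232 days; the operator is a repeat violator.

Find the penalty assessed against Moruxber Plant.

First 136 days: 136 × £8,430 = £1,146,480
Remaining days: (232 − 136) × £25,920 = £2,488,320
Per-day component: £1,146,480 + £2,488,320 = £3,634,800
Base plus per-day: £104,150 + £3,634,800 = £3,738,950
Enhancement: 60% of £3,738,950 = £2,243,370
Enhanced fine: £3,738,950 + £2,243,370 = £5,982,320
Cap at £9,238,950: £5,982,320 is within the cap, no reduction.

£5,982,320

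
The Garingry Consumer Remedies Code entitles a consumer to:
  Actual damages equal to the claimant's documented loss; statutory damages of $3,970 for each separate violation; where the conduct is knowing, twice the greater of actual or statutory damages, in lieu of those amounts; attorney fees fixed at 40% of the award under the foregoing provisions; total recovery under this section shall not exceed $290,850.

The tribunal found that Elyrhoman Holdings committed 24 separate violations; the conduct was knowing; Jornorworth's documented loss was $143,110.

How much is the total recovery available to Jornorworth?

Total recovery: $290,850

Statutory damages: 24 × $3,970 = $95,280
Greater of actual damages ($143,110) or statutory damages ($95,280): $143,110
Doubled: 2 × $143,110 = $286,220
Attorney fees: 40% of $286,220 = $114,488
Total before cap: $286,220 + $114,488 = $400,708
Cap at $290,850: $400,708 exceeds the cap → $290,850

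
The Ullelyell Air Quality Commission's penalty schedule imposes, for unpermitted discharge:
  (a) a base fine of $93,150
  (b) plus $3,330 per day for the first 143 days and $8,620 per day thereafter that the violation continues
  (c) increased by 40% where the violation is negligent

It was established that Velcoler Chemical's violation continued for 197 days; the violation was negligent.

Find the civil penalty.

$1,448,748

First 143 days: 143 × $3,330 = $476,190
Remaining days: (197 − 143) × $8,620 = $465,480
Per-day component: $476,190 + $465,480 = $941,670
Base plus per-day: $93,150 + $941,670 = $1,034,820
Enhancement: 40% of $1,034,820 = $413,928
Enhanced fine: $1,034,820 + $413,928 = $1,448,748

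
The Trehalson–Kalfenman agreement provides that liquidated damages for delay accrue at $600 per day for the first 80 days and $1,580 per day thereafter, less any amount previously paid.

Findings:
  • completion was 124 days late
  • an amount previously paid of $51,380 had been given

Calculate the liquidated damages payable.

$66,140

First 80 days: 80 × $600 = $48,000
Remaining days: (124 − 80) × $1,580 = $69,520
Accrued per-day damages: $48,000 + $69,520 = $117,520
Less amount previously paid: $117,520 − $51,380 = $66,140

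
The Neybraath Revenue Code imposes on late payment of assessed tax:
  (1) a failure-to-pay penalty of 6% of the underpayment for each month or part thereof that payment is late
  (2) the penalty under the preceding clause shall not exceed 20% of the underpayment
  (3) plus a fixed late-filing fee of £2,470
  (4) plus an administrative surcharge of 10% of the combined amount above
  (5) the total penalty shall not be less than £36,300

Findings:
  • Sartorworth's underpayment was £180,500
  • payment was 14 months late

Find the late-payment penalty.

Accrued rate: 6% × 14 = 84%, capped at 20% → 20%
Failure-to-pay penalty: 20% of £180,500 = £36,100
Penalty before surcharge: £36,100 + £2,470 = £38,570
Administrative surcharge: 10% of £38,570 = £3,857
Total penalty: £38,570 + £3,857 = £42,427
Minimum £36,300: £42,427 meets the minimum, no increase.

Penalty: £42,427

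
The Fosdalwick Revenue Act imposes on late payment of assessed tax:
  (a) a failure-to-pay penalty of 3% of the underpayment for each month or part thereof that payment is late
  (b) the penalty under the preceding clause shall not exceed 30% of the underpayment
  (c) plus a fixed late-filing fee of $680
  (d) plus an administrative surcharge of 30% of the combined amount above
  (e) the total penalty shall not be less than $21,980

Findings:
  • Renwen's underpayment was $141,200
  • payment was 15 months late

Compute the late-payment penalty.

$55,952

Accrued rate: 3% × 15 = 45%, capped at 30% → 30%
Failure-to-pay penalty: 30% of $141,200 = $42,360
Penalty before surcharge: $42,360 + $680 = $43,040
Administrative surcharge: 30% of $43,040 = $12,912
Total penalty: $43,040 + $12,912 = $55,952
Minimum $21,980: $55,952 meets the minimum, no increase.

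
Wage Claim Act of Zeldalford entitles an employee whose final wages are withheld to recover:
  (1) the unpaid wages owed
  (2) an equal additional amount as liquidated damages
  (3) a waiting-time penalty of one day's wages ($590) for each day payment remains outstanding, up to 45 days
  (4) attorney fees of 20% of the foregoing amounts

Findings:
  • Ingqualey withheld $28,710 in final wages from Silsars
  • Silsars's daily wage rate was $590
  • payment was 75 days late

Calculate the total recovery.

Liquidated damages (equal amount): $28,710
Penalty days: min(75, 45) = 45
Waiting-time penalty: 45 × $590 = $26,550
Subtotal: $28,710 + $28,710 + $26,550 = $83,970
Attorney fees: 20% of $83,970 = $16,794
Total award: $83,970 + $16,794 = $100,764

$100,764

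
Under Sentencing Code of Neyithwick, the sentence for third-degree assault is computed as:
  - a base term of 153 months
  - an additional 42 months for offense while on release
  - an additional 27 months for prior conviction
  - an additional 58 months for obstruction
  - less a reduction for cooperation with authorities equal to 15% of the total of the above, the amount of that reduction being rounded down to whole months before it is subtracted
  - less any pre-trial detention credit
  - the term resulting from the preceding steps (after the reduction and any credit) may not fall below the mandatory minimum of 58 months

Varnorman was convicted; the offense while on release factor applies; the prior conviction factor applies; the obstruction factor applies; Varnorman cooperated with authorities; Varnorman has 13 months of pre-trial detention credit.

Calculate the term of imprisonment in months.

Offense while on release enhancement: +42 months
Prior conviction enhancement: +27 months
Obstruction enhancement: +58 months
Adjusted term: 153 months + 42 months + 27 months + 58 months = 280 months
Cooperation with authorities reduction: 15% of 280 months = 42 months (rounded down)
After reduction: 280 − 42 = 238 months
Less pre-trial detention credit: 238 months − 13 months = 225 months
Minimum 58 months: 225 months meets the minimum, no increase.

225 months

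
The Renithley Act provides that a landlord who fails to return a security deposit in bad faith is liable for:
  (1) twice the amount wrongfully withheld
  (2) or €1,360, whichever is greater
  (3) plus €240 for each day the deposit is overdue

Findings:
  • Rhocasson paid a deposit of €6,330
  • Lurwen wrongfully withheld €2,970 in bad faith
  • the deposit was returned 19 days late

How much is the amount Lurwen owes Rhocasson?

€10,500

Doubled: 2 × €2,970 = €5,940
Minimum €1,360: €5,940 meets the minimum, no increase.
Late-return penalty: 19 × €240 = €4,560
Damages plus late penalty: €5,940 + €4,560 = €10,500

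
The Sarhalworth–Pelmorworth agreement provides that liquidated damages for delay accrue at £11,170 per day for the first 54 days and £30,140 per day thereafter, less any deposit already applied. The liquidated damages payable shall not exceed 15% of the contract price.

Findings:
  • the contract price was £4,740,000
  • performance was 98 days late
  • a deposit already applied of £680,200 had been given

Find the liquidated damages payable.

First 54 days: 54 × £11,170 = £603,180
Remaining days: (98 − 54) × £30,140 = £1,326,160
Accrued per-day damages: £603,180 + £1,326,160 = £1,929,340
Less deposit already applied: £1,929,340 − £680,200 = £1,249,140
Cap: 15% of £4,740,000 = £711,000
Cap at £711,000: £1,249,140 exceeds the cap → £711,000

£711,000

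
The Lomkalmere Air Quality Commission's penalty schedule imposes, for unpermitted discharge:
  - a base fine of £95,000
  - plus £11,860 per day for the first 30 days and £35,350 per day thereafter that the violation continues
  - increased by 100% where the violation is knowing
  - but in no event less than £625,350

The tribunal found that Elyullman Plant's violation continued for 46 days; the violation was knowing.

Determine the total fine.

£2,032,800

First 30 days: 30 × £11,860 = £355,800
Remaining days: (46 − 30) × £35,350 = £565,600
Per-day component: £355,800 + £565,600 = £921,400
Base plus per-day: £95,000 + £921,400 = £1,016,400
Enhancement: 100% of £1,016,400 = £1,016,400
Enhanced fine: £1,016,400 + £1,016,400 = £2,032,800
Minimum £625,350: £2,032,800 meets the minimum, no increase.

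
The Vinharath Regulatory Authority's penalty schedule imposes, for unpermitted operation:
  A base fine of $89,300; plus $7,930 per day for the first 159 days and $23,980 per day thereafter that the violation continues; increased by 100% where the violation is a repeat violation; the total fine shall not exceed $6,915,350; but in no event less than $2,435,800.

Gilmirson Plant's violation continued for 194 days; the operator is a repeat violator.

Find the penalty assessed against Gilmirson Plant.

First 159 days: 159 × $7,930 = $1,260,870
Remaining days: (194 − 159) × $23,980 = $839,300
Per-day component: $1,260,870 + $839,300 = $2,100,170
Base plus per-day: $89,300 + $2,100,170 = $2,189,470
Enhancement: 100% of $2,189,470 = $2,189,470
Enhanced fine: $2,189,470 + $2,189,470 = $4,378,940
Cap at $6,915,350: $4,378,940 is within the cap, no reduction.
Minimum $2,435,800: $4,378,940 meets the minimum, no increase.

$4,378,940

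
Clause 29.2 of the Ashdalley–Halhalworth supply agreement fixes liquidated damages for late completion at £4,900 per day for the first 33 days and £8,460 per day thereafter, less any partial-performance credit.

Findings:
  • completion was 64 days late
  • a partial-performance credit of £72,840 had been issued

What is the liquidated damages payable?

£351,120

First 33 days: 33 × £4,900 = £161,700
Remaining days: (64 − 33) × £8,460 = £262,260
Accrued per-day damages: £161,700 + £262,260 = £423,960
Less partial-performance credit: £423,960 − £72,840 = £351,120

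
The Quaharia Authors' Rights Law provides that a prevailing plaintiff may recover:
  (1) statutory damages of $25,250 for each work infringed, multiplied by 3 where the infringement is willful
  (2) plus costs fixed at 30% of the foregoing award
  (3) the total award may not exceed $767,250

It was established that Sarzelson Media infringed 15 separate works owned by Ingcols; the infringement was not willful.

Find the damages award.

Award: $492,375

Statutory damages: 15 × $25,250 = $378,750
Infringement not willful: no ×3 enhancement.
Costs: 30% of $378,750 = $113,625
Award plus costs: $378,750 + $113,625 = $492,375
Cap at $767,250: $492,375 is within the cap, no reduction.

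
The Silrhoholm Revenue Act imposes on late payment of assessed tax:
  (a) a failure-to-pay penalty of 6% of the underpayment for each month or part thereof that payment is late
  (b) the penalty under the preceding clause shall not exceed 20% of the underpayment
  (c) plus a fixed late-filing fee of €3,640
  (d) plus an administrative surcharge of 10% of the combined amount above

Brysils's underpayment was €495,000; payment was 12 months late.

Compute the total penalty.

Accrued rate: 6% × 12 = 72%, capped at 20% → 20%
Failure-to-pay penalty: 20% of €495,000 = €99,000
Penalty before surcharge: €99,000 + €3,640 = €102,640
Administrative surcharge: 10% of €102,640 = €10,264
Total penalty: €102,640 + €10,264 = €112,904

€112,904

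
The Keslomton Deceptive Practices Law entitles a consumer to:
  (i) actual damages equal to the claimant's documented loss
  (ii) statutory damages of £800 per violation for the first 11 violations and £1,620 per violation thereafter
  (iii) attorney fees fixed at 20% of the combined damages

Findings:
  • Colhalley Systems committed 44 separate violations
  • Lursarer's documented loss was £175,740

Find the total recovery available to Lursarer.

First 11 violations: 11 × £800 = £8,800
Remaining violations: (44 − 11) × £1,620 = £53,460
Statutory damages: £8,800 + £53,460 = £62,260
Combined damages: £175,740 + £62,260 = £238,000
Attorney fees: 20% of £238,000 = £47,600
Total recovery: £238,000 + £47,600 = £285,600

£285,600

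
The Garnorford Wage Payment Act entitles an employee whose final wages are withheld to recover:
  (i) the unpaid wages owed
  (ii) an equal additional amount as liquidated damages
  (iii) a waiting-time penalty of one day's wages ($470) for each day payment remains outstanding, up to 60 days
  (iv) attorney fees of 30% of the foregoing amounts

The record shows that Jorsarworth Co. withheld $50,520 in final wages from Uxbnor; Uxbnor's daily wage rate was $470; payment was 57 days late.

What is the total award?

Liquidated damages (equal amount): $50,520
Penalty days: min(57, 60) = 57
Waiting-time penalty: 57 × $470 = $26,790
Subtotal: $50,520 + $50,520 + $26,790 = $127,830
Attorney fees: 30% of $127,830 = $38,349
Total award: $127,830 + $38,349 = $166,179

$166,179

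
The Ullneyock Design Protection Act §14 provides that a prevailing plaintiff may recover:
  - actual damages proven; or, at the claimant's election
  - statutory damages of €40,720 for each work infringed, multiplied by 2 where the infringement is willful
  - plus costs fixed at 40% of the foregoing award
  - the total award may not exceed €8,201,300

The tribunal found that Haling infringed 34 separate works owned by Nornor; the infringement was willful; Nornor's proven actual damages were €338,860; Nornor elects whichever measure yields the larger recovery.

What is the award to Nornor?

€3,876,544

Statutory damages: 34 × €40,720 = €1,384,480
Doubled: 2 × €1,384,480 = €2,768,960
Greater of actual damages (€338,860) or enhanced statutory damages (€2,768,960): €2,768,960
Costs: 40% of €2,768,960 = €1,107,584
Award plus costs: €2,768,960 + €1,107,584 = €3,876,544
Cap at €8,201,300: €3,876,544 is within the cap, no reduction.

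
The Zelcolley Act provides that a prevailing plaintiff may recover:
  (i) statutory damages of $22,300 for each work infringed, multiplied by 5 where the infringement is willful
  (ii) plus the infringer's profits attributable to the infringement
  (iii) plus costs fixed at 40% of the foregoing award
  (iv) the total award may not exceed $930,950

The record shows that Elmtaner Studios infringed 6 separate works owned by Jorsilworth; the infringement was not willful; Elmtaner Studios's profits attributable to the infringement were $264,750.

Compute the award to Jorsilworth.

Statutory damages: 6 × $22,300 = $133,800
Infringement not willful: no ×5 enhancement.
Combined award: $133,800 + $264,750 = $398,550
Costs: 40% of $398,550 = $159,420
Award plus costs: $398,550 + $159,420 = $557,970
Cap at $930,950: $557,970 is within the cap, no reduction.

Award: $557,970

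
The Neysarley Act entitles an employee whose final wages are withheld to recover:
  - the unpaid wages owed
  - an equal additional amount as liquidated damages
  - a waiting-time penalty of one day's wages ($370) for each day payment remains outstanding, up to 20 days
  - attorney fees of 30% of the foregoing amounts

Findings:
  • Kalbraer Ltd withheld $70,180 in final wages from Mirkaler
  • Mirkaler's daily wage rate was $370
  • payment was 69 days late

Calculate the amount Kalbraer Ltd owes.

$192,088

Liquidated damages (equal amount): $70,180
Penalty days: min(69, 20) = 20
Waiting-time penalty: 20 × $370 = $7,400
Subtotal: $70,180 + $70,180 + $7,400 = $147,760
Attorney fees: 30% of $147,760 = $44,328
Total award: $147,760 + $44,328 = $192,088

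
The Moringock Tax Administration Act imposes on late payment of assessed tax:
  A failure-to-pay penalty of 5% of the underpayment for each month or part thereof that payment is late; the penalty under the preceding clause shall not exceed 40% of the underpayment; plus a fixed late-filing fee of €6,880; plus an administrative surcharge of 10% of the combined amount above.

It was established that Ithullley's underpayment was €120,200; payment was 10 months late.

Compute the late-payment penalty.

Accrued rate: 5% × 10 = 50%, capped at 40% → 40%
Failure-to-pay penalty: 40% of €120,200 = €48,080
Penalty before surcharge: €48,080 + €6,880 = €54,960
Administrative surcharge: 10% of €54,960 = €5,496
Total penalty: €54,960 + €5,496 = €60,456

€60,456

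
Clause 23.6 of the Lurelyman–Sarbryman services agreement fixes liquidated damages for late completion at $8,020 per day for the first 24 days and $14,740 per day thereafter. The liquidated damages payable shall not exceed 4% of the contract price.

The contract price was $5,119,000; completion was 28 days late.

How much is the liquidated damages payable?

$204,760

First 24 days: 24 × $8,020 = $192,480
Remaining days: (28 − 24) × $14,740 = $58,960
Accrued per-day damages: $192,480 + $58,960 = $251,440
Cap: 4% of $5,119,000 = $204,760
Cap at $204,760: $251,440 exceeds the cap → $204,760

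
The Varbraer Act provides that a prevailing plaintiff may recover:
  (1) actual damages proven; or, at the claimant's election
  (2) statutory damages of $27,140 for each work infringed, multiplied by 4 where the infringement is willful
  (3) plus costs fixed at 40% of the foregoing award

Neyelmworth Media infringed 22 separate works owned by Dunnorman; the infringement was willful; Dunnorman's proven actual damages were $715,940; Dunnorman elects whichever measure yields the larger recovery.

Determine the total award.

$3,343,648

Statutory damages: 22 × $27,140 = $597,080
Multiplied by 4: 4 × $597,080 = $2,388,320
Greater of actual damages ($715,940) or enhanced statutory damages ($2,388,320): $2,388,320
Costs: 40% of $2,388,320 = $955,328
Award plus costs: $2,388,320 + $955,328 = $3,343,648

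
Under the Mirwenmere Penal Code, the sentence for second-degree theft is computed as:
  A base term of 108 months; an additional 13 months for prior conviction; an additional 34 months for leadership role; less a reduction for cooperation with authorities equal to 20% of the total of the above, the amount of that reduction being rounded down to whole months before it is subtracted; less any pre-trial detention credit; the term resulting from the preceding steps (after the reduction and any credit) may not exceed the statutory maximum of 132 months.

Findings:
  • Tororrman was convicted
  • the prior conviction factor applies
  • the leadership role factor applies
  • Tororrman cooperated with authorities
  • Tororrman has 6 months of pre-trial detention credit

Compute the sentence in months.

Sentence: 118 months

Prior conviction enhancement: +13 months
Leadership role enhancement: +34 months
Adjusted term: 108 months + 13 months + 34 months = 155 months
Cooperation with authorities reduction: 20% of 155 months = 31 months (rounded down)
After reduction: 155 − 31 = 124 months
Less pre-trial detention credit: 124 months − 6 months = 118 months
Cap at 132 months: 118 months is within the cap, no reduction.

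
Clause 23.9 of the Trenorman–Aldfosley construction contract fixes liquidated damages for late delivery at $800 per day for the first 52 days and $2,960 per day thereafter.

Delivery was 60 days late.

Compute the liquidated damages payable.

$65,280

First 52 days: 52 × $800 = $41,600
Remaining days: (60 − 52) × $2,960 = $23,680
Accrued per-day damages: $41,600 + $23,680 = $65,280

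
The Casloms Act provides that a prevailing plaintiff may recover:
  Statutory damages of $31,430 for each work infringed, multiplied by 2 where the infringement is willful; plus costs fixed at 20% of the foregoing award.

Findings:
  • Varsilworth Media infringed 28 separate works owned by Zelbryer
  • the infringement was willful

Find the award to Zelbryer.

$2,112,096

Statutory damages: 28 × $31,430 = $880,040
Doubled: 2 × $880,040 = $1,760,080
Costs: 20% of $1,760,080 = $352,016
Award plus costs: $1,760,080 + $352,016 = $2,112,096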